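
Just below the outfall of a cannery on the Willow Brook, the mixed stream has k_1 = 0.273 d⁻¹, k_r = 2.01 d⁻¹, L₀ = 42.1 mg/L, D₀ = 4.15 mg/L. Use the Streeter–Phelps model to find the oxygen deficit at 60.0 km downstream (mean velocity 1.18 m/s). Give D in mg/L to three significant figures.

D ≈ 4.88 mg/L

Travel time t = x/v = 60.0 km / (1.18 m/s) = 60000 m / 1.18 m/s = 50850 s = 0.5885 d.
k_1 L₀/(k_r−k_1) = 0.273×42.1/(2.01−0.273) = 11.49/1.737 = 6.617 mg/L.
e^(−k_1 t) = e^(−0.273×0.5885) = 0.8516; e^(−k_r t) = e^(−2.01×0.5885) = 0.3064.
D = 6.617 × (0.8516 − 0.3064) + 4.15 × 0.3064 = 3.607 + 1.272 = 4.879 mg/L.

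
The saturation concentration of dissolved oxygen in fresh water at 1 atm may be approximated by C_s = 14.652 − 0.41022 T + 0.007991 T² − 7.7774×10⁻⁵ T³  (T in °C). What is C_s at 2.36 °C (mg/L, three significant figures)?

C_s ≈ 13.7 mg/L

C_s = 14.652 − 0.41022×2.36 + 0.007991×2.36² − 7.7774×10⁻⁵×2.36³ = 13.73 mg/L.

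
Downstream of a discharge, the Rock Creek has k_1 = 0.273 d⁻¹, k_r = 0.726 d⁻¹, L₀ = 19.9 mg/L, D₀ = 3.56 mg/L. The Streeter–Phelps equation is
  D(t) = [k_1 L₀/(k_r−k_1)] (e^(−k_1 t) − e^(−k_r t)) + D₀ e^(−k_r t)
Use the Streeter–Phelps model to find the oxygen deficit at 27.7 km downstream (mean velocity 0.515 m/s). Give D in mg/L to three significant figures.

D ≈ 4.75 mg/L

Travel time t = x/v = 27.7 km / (0.515 m/s) = 27700 m / 0.515 m/s = 53790 s = 0.6225 d.
k_1 L₀/(k_r−k_1) = 0.273×19.9/(0.726−0.273) = 5.433/0.4530 = 11.99 mg/L.
e^(−k_1 t) = e^(−0.273×0.6225) = 0.8437; e^(−k_r t) = e^(−0.726×0.6225) = 0.6364.
D = 11.99 × (0.8437 − 0.6364) + 3.56 × 0.6364 = 2.486 + 2.266 = 4.752 mg/L.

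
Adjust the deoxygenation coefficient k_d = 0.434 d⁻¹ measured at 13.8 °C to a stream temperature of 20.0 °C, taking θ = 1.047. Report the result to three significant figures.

k_d ≈ 0.577 d⁻¹

k_d(T₂) = k_d(T₁) · θ^(T₂−T₁) = 0.434 × 1.047^(20.0−13.8)
= 0.434 × 1.047^6.20 = 0.434 × 1.329 = 0.5770 d⁻¹.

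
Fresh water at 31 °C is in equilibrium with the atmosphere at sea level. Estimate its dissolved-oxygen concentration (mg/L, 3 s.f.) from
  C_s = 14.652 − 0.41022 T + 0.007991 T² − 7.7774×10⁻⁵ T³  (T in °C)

C_s ≈ 7.30 mg/L

C_s = 14.652 − 0.41022×31 + 0.007991×31² − 7.7774×10⁻⁵×31³ = 7.298 mg/L.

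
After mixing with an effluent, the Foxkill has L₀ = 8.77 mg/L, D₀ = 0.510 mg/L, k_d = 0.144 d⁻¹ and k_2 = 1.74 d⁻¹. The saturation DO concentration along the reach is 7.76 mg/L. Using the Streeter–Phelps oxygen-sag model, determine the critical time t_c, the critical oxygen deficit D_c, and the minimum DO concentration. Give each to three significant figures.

With k_2/k_d = 12.08 and 1 − D₀(k_2−k_d)/(k_d L₀) = 0.3555,
t_c = ln(12.08 × 0.3555) / (1.74 − 0.144) = ln(4.295) / 1.596 = 1.458/1.596 = 0.9132 d.
L(t_c) = L₀ e^(−k_d t_c) = 8.77 × 0.8768 = 7.689 mg/L, and at the critical point k_2 D_c = k_d L, so D_c = (0.144/1.74) × 7.689 = 0.6364 mg/L.
Minimum DO = C_s − D_c = 7.76 − 0.6364 = 7.124 mg/L.

t_c ≈ 0.913 d; D_c ≈ 0.636 mg/L; min DO ≈ 7.12 mg/L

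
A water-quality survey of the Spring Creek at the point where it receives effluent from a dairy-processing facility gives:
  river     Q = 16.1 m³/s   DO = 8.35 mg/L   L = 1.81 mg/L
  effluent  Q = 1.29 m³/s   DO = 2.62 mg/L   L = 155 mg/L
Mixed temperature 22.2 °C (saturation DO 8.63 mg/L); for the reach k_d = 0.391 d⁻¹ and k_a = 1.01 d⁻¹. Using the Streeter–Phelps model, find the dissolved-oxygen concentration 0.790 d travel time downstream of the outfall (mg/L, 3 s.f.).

Mixed DO = (16.1×8.35 + 1.29×2.62)/(16.1+1.29) = 137.8/17.39 = 7.925 mg/L.
Mixed L₀ = (16.1×1.81 + 1.29×155)/(17.39) = 229.1/17.39 = 13.17 mg/L.
Initial deficit D₀ = C_s − DO₀ = 8.63 − 7.925 = 0.7051 mg/L.
D(0.790) = [0.391×13.17/(1.01−0.391)](e^(−0.391×0.790) − e^(−1.01×0.790)) + 0.7051 e^(−1.01×0.790)
= 8.321 × (0.7343 − 0.4503) + 0.7051 × 0.4503 = 2.681 mg/L.
DO = 8.63 − 2.681 = 5.949 mg/L.

DO ≈ 5.95 mg/L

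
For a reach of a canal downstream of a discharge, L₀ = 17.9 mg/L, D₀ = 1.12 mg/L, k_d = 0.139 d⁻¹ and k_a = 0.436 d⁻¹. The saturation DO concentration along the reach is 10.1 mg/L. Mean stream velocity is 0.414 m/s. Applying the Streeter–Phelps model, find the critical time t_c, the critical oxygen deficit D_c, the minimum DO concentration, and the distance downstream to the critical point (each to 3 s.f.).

t_c ≈ 3.37 d; D_c ≈ 3.57 mg/L; min DO ≈ 6.53 mg/L; x_c ≈ 120 km

With k_a/k_d = 3.137 and 1 − D₀(k_a−k_d)/(k_d L₀) = 0.8663,
t_c = ln(3.137 × 0.8663) / (0.436 − 0.139) = ln(2.717) / 0.2970 = 0.9997/0.2970 = 3.366 d.
D_c = (k_d/k_a) L₀ e^(−k_d t_c) = (0.139/0.436) × 17.9 × e^(−0.139×3.366) = 0.3188 × 17.9 × 0.6263 = 3.574 mg/L.
Minimum DO = C_s − D_c = 10.1 − 3.574 = 6.526 mg/L.
x_c = v t_c = 0.414 m/s × 3.366 d × 86400 s/d = 120400 m ≈ 120 km.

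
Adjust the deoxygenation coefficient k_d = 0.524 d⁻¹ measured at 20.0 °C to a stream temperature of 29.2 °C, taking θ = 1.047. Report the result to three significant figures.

k_d ≈ 0.800 d⁻¹

k_d(T₂) = k_d(T₁) · θ^(T₂−T₁) = 0.524 × 1.047^(29.2−20.0)
= 0.524 × 1.047^9.20 = 0.524 × 1.526 = 0.7995 d⁻¹.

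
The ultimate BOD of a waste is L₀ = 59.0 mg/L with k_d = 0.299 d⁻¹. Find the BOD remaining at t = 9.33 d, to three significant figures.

L_t = L₀ e^(−k_d t) = 59.0 × e^(−0.299×9.33) = 59.0 × 0.06144 = 3.625 mg/L.

L ≈ 3.63 mg/L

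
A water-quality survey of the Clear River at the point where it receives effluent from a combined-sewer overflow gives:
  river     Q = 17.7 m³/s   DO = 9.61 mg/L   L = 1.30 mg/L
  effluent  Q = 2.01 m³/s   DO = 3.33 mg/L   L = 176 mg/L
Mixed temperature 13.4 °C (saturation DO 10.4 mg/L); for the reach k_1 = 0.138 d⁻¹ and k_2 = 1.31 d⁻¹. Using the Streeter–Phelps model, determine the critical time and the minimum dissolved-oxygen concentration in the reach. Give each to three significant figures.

Mixed DO = (17.7×9.61 + 2.01×3.33)/(17.7+2.01) = 176.8/19.71 = 8.970 mg/L.
Mixed L₀ = (17.7×1.30 + 2.01×176)/(19.71) = 376.8/19.71 = 19.12 mg/L.
Initial deficit D₀ = C_s − DO₀ = 10.4 − 8.970 = 1.430 mg/L.
t_c = (1/1.172) ln[(1.31/0.138)(1 − 1.430×1.172/(0.138×19.12))] = 0.8532 × ln(3.460) = 1.059 d.
D_c = (0.138/1.31) × 19.12 × e^(−0.138×1.059) = 0.1053 × 19.12 × 0.8640 = 1.740 mg/L.
Minimum DO = 10.4 − 1.740 = 8.660 mg/L.

t_c ≈ 1.06 d; minimum DO ≈ 8.66 mg/L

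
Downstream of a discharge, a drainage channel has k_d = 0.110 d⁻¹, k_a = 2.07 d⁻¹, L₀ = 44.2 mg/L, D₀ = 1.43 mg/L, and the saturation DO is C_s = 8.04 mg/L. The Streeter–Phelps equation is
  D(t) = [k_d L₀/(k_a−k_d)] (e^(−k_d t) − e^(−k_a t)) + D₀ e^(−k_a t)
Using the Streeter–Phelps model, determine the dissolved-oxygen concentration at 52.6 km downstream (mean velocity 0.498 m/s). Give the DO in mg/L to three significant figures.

DO ≈ 5.96 mg/L

Travel time t = x/v = 52.6 km / (0.498 m/s) = 52600 m / 0.498 m/s = 105600 s = 1.222 d.
k_d L₀/(k_a−k_d) = 0.110×44.2/(2.07−0.110) = 4.862/1.960 = 2.481 mg/L.
e^(−k_d t) = e^(−0.110×1.222) = 0.8742; e^(−k_a t) = e^(−2.07×1.222) = 0.07962.
D = 2.481 × (0.8742 − 0.07962) + 1.43 × 0.07962 = 1.971 + 0.1139 = 2.085 mg/L.
DO = C_s − D = 8.04 − 2.085 = 5.955 mg/L.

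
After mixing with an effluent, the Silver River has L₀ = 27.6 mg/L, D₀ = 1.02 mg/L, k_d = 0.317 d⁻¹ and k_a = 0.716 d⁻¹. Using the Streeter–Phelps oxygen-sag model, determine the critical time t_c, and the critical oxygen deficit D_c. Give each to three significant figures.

t_c = [1/(k_a−k_d)] ln[(k_a/k_d)(1 − D₀(k_a−k_d)/(k_d L₀))]
= [1/(0.716−0.317)] ln[(0.716/0.317)(1 − 1.02×0.3990/(0.317×27.6))]
= (1/0.3990) ln[2.259 × 0.9535] = 2.506 × ln(2.154) = 2.506 × 0.7671 = 1.923 d.
D_c = (k_d/k_a) L₀ e^(−k_d t_c) = (0.317/0.716) × 27.6 × e^(−0.317×1.923) = 0.4427 × 27.6 × 0.5436 = 6.643 mg/L.

t_c ≈ 1.92 d; D_c ≈ 6.64 mg/L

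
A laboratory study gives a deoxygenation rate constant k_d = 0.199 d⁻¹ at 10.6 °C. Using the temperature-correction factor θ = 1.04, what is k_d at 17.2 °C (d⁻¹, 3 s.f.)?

k_d ≈ 0.258 d⁻¹

k_d(T₂) = k_d(T₁) · θ^(T₂−T₁) = 0.199 × 1.04^(17.2−10.6)
= 0.199 × 1.04^6.60 = 0.199 × 1.295 = 0.2578 d⁻¹.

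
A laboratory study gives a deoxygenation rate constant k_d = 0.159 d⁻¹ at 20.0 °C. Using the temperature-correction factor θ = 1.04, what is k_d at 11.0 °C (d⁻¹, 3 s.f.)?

k_d ≈ 0.112 d⁻¹

k_d(T₂) = k_d(T₁) · θ^(T₂−T₁) = 0.159 × 1.04^(11.0−20.0)
= 0.159 × 1.04^-9.00 = 0.159 × 0.7026 = 0.1117 d⁻¹.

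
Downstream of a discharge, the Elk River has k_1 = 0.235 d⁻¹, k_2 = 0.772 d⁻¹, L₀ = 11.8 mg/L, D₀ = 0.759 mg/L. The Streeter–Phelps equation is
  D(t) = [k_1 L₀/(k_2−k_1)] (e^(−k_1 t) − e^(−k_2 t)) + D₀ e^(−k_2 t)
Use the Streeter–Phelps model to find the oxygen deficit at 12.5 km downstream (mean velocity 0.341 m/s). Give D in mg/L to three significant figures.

D ≈ 1.50 mg/L

Travel time t = x/v = 12.5 km / (0.341 m/s) = 12500 m / 0.341 m/s = 36660 s = 0.4243 d.
k_1 L₀/(k_2−k_1) = 0.235×11.8/(0.772−0.235) = 2.773/0.5370 = 5.164 mg/L.
e^(−k_1 t) = e^(−0.235×0.4243) = 0.9051; e^(−k_2 t) = e^(−0.772×0.4243) = 0.7207.
D = 5.164 × (0.9051 − 0.7207) + 0.759 × 0.7207 = 0.9523 + 0.5470 = 1.499 mg/L.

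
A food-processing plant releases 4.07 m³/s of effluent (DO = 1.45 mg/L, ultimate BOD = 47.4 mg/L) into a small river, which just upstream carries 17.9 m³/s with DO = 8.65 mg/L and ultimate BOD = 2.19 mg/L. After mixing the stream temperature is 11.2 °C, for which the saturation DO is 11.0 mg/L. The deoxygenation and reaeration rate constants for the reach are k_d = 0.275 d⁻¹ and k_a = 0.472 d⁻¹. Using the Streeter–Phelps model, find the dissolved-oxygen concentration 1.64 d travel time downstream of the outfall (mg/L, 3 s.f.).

DO ≈ 6.71 mg/L

Mixed DO = (17.9×8.65 + 4.07×1.45)/(17.9+4.07) = 160.7/21.97 = 7.316 mg/L.
Mixed L₀ = (17.9×2.19 + 4.07×47.4)/(21.97) = 232.1/21.97 = 10.57 mg/L.
Initial deficit D₀ = C_s − DO₀ = 11.0 − 7.316 = 3.684 mg/L.
D(1.64) = [0.275×10.57/(0.472−0.275)](e^(−0.275×1.64) − e^(−0.472×1.64)) + 3.684 e^(−0.472×1.64)
= 14.75 × (0.6370 − 0.4611) + 3.684 × 0.4611 = 4.292 mg/L.
DO = 11.0 − 4.292 = 6.708 mg/L.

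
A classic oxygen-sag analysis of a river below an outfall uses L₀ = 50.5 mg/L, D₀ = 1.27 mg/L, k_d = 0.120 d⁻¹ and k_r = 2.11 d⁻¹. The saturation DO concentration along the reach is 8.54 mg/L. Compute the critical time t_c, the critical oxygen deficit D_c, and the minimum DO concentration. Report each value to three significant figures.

With k_r/k_d = 17.58 and 1 − D₀(k_r−k_d)/(k_d L₀) = 0.5830,
t_c = ln(17.58 × 0.5830) / (2.11 − 0.120) = ln(10.25) / 1.990 = 2.327/1.990 = 1.169 d.
D_c = (k_d/k_r) L₀ e^(−k_d t_c) = (0.120/2.11) × 50.5 × e^(−0.120×1.169) = 0.05687 × 50.5 × 0.8691 = 2.496 mg/L.
Minimum DO = C_s − D_c = 8.54 − 2.496 = 6.044 mg/L.

t_c ≈ 1.17 d; D_c ≈ 2.50 mg/L; min DO ≈ 6.04 mg/L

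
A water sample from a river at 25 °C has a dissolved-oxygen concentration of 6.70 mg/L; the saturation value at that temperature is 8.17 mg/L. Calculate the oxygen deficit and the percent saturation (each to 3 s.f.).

D = C_s − C = 8.17 − 6.70 = 1.47 mg/L.
% saturation = 6.70/8.17 × 100 = 82.0 %.

D ≈ 1.47 mg/L; 82.0 % saturation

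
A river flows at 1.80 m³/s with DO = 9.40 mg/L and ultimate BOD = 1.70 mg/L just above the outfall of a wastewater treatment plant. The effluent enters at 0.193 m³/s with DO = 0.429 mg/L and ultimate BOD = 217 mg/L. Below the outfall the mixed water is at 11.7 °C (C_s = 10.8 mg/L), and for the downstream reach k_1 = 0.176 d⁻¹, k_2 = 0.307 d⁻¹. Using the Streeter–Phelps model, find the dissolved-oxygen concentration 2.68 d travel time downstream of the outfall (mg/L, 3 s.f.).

Mixed DO = (1.80×9.40 + 0.193×0.429)/(1.80+0.193) = 17.00/1.993 = 8.531 mg/L.
Mixed L₀ = (1.80×1.70 + 0.193×217)/(1.993) = 44.94/1.993 = 22.55 mg/L.
Initial deficit D₀ = C_s − DO₀ = 10.8 − 8.531 = 2.269 mg/L.
D(2.68) = [0.176×22.55/(0.307−0.176)](e^(−0.176×2.68) − e^(−0.307×2.68)) + 2.269 e^(−0.307×2.68)
= 30.30 × (0.6240 − 0.4392) + 2.269 × 0.4392 = 6.593 mg/L.
DO = 10.8 − 6.593 = 4.207 mg/L.

DO ≈ 4.21 mg/L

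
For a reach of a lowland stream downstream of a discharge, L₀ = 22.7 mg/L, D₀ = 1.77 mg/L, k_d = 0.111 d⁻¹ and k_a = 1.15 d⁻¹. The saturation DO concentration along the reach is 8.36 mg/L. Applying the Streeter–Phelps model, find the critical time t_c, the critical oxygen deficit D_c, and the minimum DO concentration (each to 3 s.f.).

At the critical point dD/dt = 0, so k_d L₀ e^(−k_d t) = k_a D. Substituting D(t) from the Streeter–Phelps equation and solving for t gives
t_c = ln[(k_a/k_d)(1 − D₀(k_a−k_d)/(k_d L₀))] / (k_a−k_d).
Here k_a−k_d = 1.039 d⁻¹ and 1 − D₀(k_a−k_d)/(k_d L₀) = 1 − 1.77×1.039/(0.111×22.7) = 0.2701, so
t_c = ln(10.36 × 0.2701) / 1.039 = 1.029 / 1.039 = 0.9905 d.
L(t_c) = L₀ e^(−k_d t_c) = 22.7 × 0.8959 = 20.34 mg/L, and at the critical point k_a D_c = k_d L, so D_c = (0.111/1.15) × 20.34 = 1.963 mg/L.
Minimum DO = C_s − D_c = 8.36 − 1.963 = 6.397 mg/L.

t_c ≈ 0.991 d; D_c ≈ 1.96 mg/L; min DO ≈ 6.40 mg/L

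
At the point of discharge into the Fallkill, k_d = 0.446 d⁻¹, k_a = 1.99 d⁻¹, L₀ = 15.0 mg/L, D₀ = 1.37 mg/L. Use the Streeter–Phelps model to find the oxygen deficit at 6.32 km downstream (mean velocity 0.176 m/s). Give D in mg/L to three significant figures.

Travel time t = x/v = 6.32 km / (0.176 m/s) = 6320 m / 0.176 m/s = 35910 s = 0.4156 d.
k_d L₀/(k_a−k_d) = 0.446×15.0/(1.99−0.446) = 6.690/1.544 = 4.333 mg/L.
e^(−k_d t) = e^(−0.446×0.4156) = 0.8308; e^(−k_a t) = e^(−1.99×0.4156) = 0.4373.
D = 4.333 × (0.8308 − 0.4373) + 1.37 × 0.4373 = 1.705 + 0.5991 = 2.304 mg/L.

D ≈ 2.30 mg/L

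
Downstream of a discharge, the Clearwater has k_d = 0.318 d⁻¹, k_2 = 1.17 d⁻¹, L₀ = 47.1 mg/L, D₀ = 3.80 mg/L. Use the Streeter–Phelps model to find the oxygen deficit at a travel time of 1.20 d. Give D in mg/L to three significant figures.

k_d L₀/(k_2−k_d) = 0.318×47.1/(1.17−0.318) = 14.98/0.8520 = 17.58 mg/L.
e^(−k_d t) = e^(−0.318×1.200) = 0.6828; e^(−k_2 t) = e^(−1.17×1.200) = 0.2456.
D = 17.58 × (0.6828 − 0.2456) + 3.80 × 0.2456 = 7.685 + 0.9333 = 8.618 mg/L.

D ≈ 8.62 mg/L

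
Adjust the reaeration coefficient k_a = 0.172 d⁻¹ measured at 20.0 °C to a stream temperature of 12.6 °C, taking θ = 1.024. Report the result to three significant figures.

k_a ≈ 0.144 d⁻¹

k_a(T₂) = k_a(T₁) · θ^(T₂−T₁) = 0.172 × 1.024^(12.6−20.0)
= 0.172 × 1.024^-7.40 = 0.172 × 0.8390 = 0.1443 d⁻¹.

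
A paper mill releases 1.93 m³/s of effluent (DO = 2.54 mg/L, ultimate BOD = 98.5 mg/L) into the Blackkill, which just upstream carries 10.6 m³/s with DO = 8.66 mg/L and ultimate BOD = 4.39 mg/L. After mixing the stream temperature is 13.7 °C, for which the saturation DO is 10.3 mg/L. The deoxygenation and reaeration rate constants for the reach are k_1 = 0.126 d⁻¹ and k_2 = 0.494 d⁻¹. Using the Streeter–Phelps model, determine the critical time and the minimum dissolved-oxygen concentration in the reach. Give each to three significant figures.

t_c ≈ 2.33 d; minimum DO ≈ 6.71 mg/L

Mixed DO = (10.6×8.66 + 1.93×2.54)/(10.6+1.93) = 96.70/12.53 = 7.717 mg/L.
Mixed L₀ = (10.6×4.39 + 1.93×98.5)/(12.53) = 236.6/12.53 = 18.89 mg/L.
Initial deficit D₀ = C_s − DO₀ = 10.3 − 7.717 = 2.583 mg/L.
t_c = (1/0.3680) ln[(0.494/0.126)(1 − 2.583×0.3680/(0.126×18.89))] = 2.717 × ln(2.355) = 2.327 d.
D_c = (0.126/0.494) × 18.89 × e^(−0.126×2.327) = 0.2551 × 18.89 × 0.7458 = 3.593 mg/L.
Minimum DO = 10.3 − 3.593 = 6.707 mg/L.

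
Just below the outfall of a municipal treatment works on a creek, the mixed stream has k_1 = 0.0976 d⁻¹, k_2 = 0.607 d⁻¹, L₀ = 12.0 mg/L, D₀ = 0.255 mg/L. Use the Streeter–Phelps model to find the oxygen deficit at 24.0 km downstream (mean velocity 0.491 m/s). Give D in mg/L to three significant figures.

Travel time t = x/v = 24.0 km / (0.491 m/s) = 24000 m / 0.491 m/s = 48880 s = 0.5657 d.
k_1 L₀/(k_2−k_1) = 0.0976×12.0/(0.607−0.0976) = 1.171/0.5094 = 2.299 mg/L.
e^(−k_1 t) = e^(−0.0976×0.5657) = 0.9463; e^(−k_2 t) = e^(−0.607×0.5657) = 0.7094.
D = 2.299 × (0.9463 − 0.7094) + 0.255 × 0.7094 = 0.5447 + 0.1809 = 0.7256 mg/L.

D ≈ 0.726 mg/L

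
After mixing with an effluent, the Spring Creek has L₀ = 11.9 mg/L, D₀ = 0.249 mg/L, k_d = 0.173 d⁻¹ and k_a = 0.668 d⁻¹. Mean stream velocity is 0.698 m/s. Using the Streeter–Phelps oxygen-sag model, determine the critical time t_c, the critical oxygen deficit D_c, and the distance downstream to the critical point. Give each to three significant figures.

t_c ≈ 2.60 d; D_c ≈ 1.96 mg/L; x_c ≈ 157 km

With k_a/k_d = 3.861 and 1 − D₀(k_a−k_d)/(k_d L₀) = 0.9401,
t_c = ln(3.861 × 0.9401) / (0.668 − 0.173) = ln(3.630) / 0.4950 = 1.289/0.4950 = 2.605 d.
D_c = (k_d/k_a) L₀ e^(−k_d t_c) = (0.173/0.668) × 11.9 × e^(−0.173×2.605) = 0.2590 × 11.9 × 0.6373 = 1.964 mg/L.
x_c = v t_c = 0.698 m/s × 2.605 d × 86400 s/d = 157100 m ≈ 157 km.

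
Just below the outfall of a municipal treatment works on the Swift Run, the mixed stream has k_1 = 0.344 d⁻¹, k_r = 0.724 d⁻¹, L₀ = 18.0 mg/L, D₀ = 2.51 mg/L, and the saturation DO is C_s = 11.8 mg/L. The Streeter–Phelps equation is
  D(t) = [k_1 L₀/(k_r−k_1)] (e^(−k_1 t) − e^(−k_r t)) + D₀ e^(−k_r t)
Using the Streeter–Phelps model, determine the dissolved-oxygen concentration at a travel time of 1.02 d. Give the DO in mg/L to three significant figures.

k_1 L₀/(k_r−k_1) = 0.344×18.0/(0.724−0.344) = 6.192/0.3800 = 16.29 mg/L.
e^(−k_1 t) = e^(−0.344×1.020) = 0.7041; e^(−k_r t) = e^(−0.724×1.020) = 0.4778.
D = 16.29 × (0.7041 − 0.4778) + 2.51 × 0.4778 = 3.686 + 1.199 = 4.886 mg/L.
DO = C_s − D = 11.8 − 4.886 = 6.914 mg/L.

DO ≈ 6.91 mg/L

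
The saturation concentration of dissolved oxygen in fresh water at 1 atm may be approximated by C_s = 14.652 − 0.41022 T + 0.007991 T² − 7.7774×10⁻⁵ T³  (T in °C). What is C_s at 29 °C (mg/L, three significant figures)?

C_s = 14.652 − 0.41022×29 + 0.007991×29² − 7.7774×10⁻⁵×29³ = 7.579 mg/L.

C_s ≈ 7.58 mg/L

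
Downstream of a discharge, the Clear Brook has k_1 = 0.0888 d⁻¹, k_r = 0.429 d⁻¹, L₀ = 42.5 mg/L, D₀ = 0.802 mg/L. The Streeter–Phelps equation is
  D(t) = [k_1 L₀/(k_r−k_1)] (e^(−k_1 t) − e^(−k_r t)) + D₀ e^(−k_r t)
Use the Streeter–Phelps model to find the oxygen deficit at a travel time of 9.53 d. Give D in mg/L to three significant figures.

D ≈ 4.59 mg/L

k_1 L₀/(k_r−k_1) = 0.0888×42.5/(0.429−0.0888) = 3.774/0.3402 = 11.09 mg/L.
e^(−k_1 t) = e^(−0.0888×9.530) = 0.4290; e^(−k_r t) = e^(−0.429×9.530) = 0.01677.
D = 11.09 × (0.4290 − 0.01677) + 0.802 × 0.01677 = 4.573 + 0.01345 = 4.587 mg/L.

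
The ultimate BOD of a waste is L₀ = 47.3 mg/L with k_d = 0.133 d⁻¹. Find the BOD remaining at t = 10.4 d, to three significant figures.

L ≈ 11.9 mg/L

L_t = L₀ e^(−k_d t) = 47.3 × e^(−0.133×10.4) = 47.3 × 0.2508 = 11.86 mg/L.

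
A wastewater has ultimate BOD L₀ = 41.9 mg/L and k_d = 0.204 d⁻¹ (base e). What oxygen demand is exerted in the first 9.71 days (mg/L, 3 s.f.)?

y ≈ 36.1 mg/L

y_t = L₀(1 − e^(−k_d t)) = 41.9 × (1 − e^(−0.204×9.71))
= 41.9 × (1 − 0.1380) = 41.9 × 0.8620 = 36.12 mg/L.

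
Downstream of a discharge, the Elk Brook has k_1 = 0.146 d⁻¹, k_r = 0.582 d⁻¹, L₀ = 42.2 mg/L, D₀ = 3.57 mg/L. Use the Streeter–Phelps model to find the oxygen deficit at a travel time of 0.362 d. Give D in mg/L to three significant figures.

k_1 L₀/(k_r−k_1) = 0.146×42.2/(0.582−0.146) = 6.161/0.4360 = 14.13 mg/L.
e^(−k_1 t) = e^(−0.146×0.3620) = 0.9485; e^(−k_r t) = e^(−0.582×0.3620) = 0.8100.
D = 14.13 × (0.9485 − 0.8100) + 3.57 × 0.8100 = 1.957 + 2.892 = 4.849 mg/L.

D ≈ 4.85 mg/L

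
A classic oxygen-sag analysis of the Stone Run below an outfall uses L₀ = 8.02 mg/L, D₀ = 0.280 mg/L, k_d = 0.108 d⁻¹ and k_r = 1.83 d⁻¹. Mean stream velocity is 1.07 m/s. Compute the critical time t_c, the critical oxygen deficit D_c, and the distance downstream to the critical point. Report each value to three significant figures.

t_c = [1/(k_r−k_d)] ln[(k_r/k_d)(1 − D₀(k_r−k_d)/(k_d L₀))]
= [1/(1.83−0.108)] ln[(1.83/0.108)(1 − 0.280×1.722/(0.108×8.02))]
= (1/1.722) ln[16.94 × 0.4433] = 0.5807 × ln(7.512) = 0.5807 × 2.017 = 1.171 d.
L(t_c) = L₀ e^(−k_d t_c) = 8.02 × 0.8812 = 7.067 mg/L, and at the critical point k_r D_c = k_d L, so D_c = (0.108/1.83) × 7.067 = 0.4171 mg/L.
x_c = v t_c = 1.07 m/s × 1.171 d × 86400 s/d = 108300 m ≈ 108 km.

t_c ≈ 1.17 d; D_c ≈ 0.417 mg/L; x_c ≈ 108 km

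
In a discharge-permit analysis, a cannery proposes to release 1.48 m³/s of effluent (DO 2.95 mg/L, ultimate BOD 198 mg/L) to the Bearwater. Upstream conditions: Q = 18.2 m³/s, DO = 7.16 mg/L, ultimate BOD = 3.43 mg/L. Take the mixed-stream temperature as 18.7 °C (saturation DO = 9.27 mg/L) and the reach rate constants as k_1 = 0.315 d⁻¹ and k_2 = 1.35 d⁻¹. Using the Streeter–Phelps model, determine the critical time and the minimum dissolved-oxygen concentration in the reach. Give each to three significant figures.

Mixed DO = (18.2×7.16 + 1.48×2.95)/(18.2+1.48) = 134.7/19.68 = 6.843 mg/L.
Mixed L₀ = (18.2×3.43 + 1.48×198)/(19.68) = 355.5/19.68 = 18.06 mg/L.
Initial deficit D₀ = C_s − DO₀ = 9.27 − 6.843 = 2.427 mg/L.
t_c = (1/1.035) ln[(1.35/0.315)(1 − 2.427×1.035/(0.315×18.06))] = 0.9662 × ln(2.394) = 0.8434 d.
D_c = (0.315/1.35) × 18.06 × e^(−0.315×0.8434) = 0.2333 × 18.06 × 0.7667 = 3.231 mg/L.
Minimum DO = 9.27 − 3.231 = 6.039 mg/L.

t_c ≈ 0.843 d; minimum DO ≈ 6.04 mg/L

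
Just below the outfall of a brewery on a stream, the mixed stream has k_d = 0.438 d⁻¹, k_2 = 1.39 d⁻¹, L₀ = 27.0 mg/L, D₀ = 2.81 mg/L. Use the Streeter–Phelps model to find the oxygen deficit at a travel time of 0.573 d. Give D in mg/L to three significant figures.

D ≈ 5.33 mg/L

k_d L₀/(k_2−k_d) = 0.438×27.0/(1.39−0.438) = 11.83/0.9520 = 12.42 mg/L.
e^(−k_d t) = e^(−0.438×0.5730) = 0.7780; e^(−k_2 t) = e^(−1.39×0.5730) = 0.4509.
D = 12.42 × (0.7780 − 0.4509) + 2.81 × 0.4509 = 4.064 + 1.267 = 5.331 mg/L.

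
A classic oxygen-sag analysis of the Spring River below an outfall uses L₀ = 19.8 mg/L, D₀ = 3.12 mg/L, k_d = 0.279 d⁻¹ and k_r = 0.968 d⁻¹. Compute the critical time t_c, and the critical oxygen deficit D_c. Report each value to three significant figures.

t_c ≈ 1.09 d; D_c ≈ 4.21 mg/L

t_c = [1/(k_r−k_d)] ln[(k_r/k_d)(1 − D₀(k_r−k_d)/(k_d L₀))]
= [1/(0.968−0.279)] ln[(0.968/0.279)(1 − 3.12×0.6890/(0.279×19.8))]
= (1/0.6890) ln[3.470 × 0.6109] = 1.451 × ln(2.119) = 1.451 × 0.7511 = 1.090 d.
L(t_c) = L₀ e^(−k_d t_c) = 19.8 × 0.7377 = 14.61 mg/L, and at the critical point k_r D_c = k_d L, so D_c = (0.279/0.968) × 14.61 = 4.210 mg/L.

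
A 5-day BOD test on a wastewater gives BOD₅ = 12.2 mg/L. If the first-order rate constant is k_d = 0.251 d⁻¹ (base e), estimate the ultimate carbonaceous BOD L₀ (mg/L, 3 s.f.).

L₀ ≈ 17.1 mg/L

BOD₅ = L₀(1 − e^(−5k_d)) ⇒ L₀ = BOD₅ / (1 − e^(−5×0.251))
= 12.2 / (1 − 0.2851) = 12.2 / 0.7149 = 17.06 mg/L.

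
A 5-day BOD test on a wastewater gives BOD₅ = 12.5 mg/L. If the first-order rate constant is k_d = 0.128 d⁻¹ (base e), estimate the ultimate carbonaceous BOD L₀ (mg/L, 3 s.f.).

L₀ ≈ 26.4 mg/L

BOD₅ = L₀(1 − e^(−5k_d)) ⇒ L₀ = BOD₅ / (1 − e^(−5×0.128))
= 12.5 / (1 − 0.5273) = 12.5 / 0.4727 = 26.44 mg/L.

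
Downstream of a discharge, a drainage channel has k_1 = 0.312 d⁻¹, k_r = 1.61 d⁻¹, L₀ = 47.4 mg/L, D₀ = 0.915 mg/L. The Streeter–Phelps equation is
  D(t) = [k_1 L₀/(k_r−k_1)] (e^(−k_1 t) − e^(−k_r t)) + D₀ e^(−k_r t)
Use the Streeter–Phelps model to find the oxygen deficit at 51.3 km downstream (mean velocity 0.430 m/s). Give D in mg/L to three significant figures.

Travel time t = x/v = 51.3 km / (0.430 m/s) = 51300 m / 0.430 m/s = 119300 s = 1.381 d.
k_1 L₀/(k_r−k_1) = 0.312×47.4/(1.61−0.312) = 14.79/1.298 = 11.39 mg/L.
e^(−k_1 t) = e^(−0.312×1.381) = 0.6500; e^(−k_r t) = e^(−1.61×1.381) = 0.1083.
D = 11.39 × (0.6500 − 0.1083) + 0.915 × 0.1083 = 6.172 + 0.09907 = 6.271 mg/L.

D ≈ 6.27 mg/L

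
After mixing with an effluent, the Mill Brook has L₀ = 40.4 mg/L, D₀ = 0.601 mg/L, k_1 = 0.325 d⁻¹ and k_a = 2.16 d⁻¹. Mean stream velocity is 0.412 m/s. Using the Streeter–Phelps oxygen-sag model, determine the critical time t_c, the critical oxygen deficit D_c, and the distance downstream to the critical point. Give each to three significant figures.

With k_a/k_1 = 6.646 and 1 − D₀(k_a−k_1)/(k_1 L₀) = 0.9160,
t_c = ln(6.646 × 0.9160) / (2.16 − 0.325) = ln(6.088) / 1.835 = 1.806/1.835 = 0.9844 d.
D_c = (k_1/k_a) L₀ e^(−k_1 t_c) = (0.325/2.16) × 40.4 × e^(−0.325×0.9844) = 0.1505 × 40.4 × 0.7262 = 4.414 mg/L.
x_c = v t_c = 0.412 m/s × 0.9844 d × 86400 s/d = 35040 m ≈ 35.0 km.

t_c ≈ 0.984 d; D_c ≈ 4.41 mg/L; x_c ≈ 35.0 km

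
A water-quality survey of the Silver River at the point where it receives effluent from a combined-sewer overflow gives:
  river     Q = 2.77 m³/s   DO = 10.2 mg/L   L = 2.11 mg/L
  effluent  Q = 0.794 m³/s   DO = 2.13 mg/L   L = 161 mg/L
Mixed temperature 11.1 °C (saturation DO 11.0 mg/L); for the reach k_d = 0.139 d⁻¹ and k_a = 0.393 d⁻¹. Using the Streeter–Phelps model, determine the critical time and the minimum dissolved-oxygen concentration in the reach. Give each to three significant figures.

t_c ≈ 3.56 d; minimum DO ≈ 2.91 mg/L

Mixed DO = (2.77×10.2 + 0.794×2.13)/(2.77+0.794) = 29.95/3.564 = 8.402 mg/L.
Mixed L₀ = (2.77×2.11 + 0.794×161)/(3.564) = 133.7/3.564 = 37.51 mg/L.
Initial deficit D₀ = C_s − DO₀ = 11.0 − 8.402 = 2.598 mg/L.
t_c = (1/0.2540) ln[(0.393/0.139)(1 − 2.598×0.2540/(0.139×37.51))] = 3.937 × ln(2.469) = 3.559 d.
D_c = (0.139/0.393) × 37.51 × e^(−0.139×3.559) = 0.3537 × 37.51 × 0.6097 = 8.089 mg/L.
Minimum DO = 11.0 − 8.089 = 2.911 mg/L.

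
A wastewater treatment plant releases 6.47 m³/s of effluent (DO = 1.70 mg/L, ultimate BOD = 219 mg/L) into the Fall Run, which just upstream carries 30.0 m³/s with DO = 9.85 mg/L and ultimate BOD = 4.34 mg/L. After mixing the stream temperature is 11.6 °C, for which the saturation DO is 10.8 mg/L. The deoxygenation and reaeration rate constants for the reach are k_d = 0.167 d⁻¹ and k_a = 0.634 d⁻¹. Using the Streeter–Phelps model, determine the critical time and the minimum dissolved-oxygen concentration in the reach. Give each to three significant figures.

Mixed DO = (30.0×9.85 + 6.47×1.70)/(30.0+6.47) = 306.5/36.47 = 8.404 mg/L.
Mixed L₀ = (30.0×4.34 + 6.47×219)/(36.47) = 1547/36.47 = 42.42 mg/L.
Initial deficit D₀ = C_s − DO₀ = 10.8 − 8.404 = 2.396 mg/L.
t_c = (1/0.4670) ln[(0.634/0.167)(1 − 2.396×0.4670/(0.167×42.42))] = 2.141 × ln(3.197) = 2.489 d.
D_c = (0.167/0.634) × 42.42 × e^(−0.167×2.489) = 0.2634 × 42.42 × 0.6600 = 7.374 mg/L.
Minimum DO = 10.8 − 7.374 = 3.426 mg/L.

t_c ≈ 2.49 d; minimum DO ≈ 3.43 mg/L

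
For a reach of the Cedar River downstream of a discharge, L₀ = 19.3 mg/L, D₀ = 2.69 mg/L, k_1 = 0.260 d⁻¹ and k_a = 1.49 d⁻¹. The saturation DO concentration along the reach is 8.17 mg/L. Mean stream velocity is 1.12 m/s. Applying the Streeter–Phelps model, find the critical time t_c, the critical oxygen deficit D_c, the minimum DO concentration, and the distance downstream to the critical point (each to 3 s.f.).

t_c = [1/(k_a−k_1)] ln[(k_a/k_1)(1 − D₀(k_a−k_1)/(k_1 L₀))]
= [1/(1.49−0.260)] ln[(1.49/0.260)(1 − 2.69×1.230/(0.260×19.3))]
= (1/1.230) ln[5.731 × 0.3406] = 0.8130 × ln(1.952) = 0.8130 × 0.6689 = 0.5438 d.
L(t_c) = L₀ e^(−k_1 t_c) = 19.3 × 0.8681 = 16.76 mg/L, and at the critical point k_a D_c = k_1 L, so D_c = (0.260/1.49) × 16.76 = 2.924 mg/L.
Minimum DO = C_s − D_c = 8.17 − 2.924 = 5.246 mg/L.
x_c = v t_c = 1.12 m/s × 0.5438 d × 86400 s/d = 52620 m ≈ 52.6 km.

t_c ≈ 0.544 d; D_c ≈ 2.92 mg/L; min DO ≈ 5.25 mg/L; x_c ≈ 52.6 km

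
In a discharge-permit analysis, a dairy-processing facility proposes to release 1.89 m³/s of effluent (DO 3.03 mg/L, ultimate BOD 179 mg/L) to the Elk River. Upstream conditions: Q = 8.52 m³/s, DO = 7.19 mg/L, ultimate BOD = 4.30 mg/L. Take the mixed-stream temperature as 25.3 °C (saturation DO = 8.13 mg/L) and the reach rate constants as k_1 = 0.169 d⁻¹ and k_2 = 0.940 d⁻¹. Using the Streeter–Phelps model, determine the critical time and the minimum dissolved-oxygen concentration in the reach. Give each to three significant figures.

Mixed DO = (8.52×7.19 + 1.89×3.03)/(8.52+1.89) = 66.99/10.41 = 6.435 mg/L.
Mixed L₀ = (8.52×4.30 + 1.89×179)/(10.41) = 374.9/10.41 = 36.02 mg/L.
Initial deficit D₀ = C_s − DO₀ = 8.13 − 6.435 = 1.695 mg/L.
t_c = (1/0.7710) ln[(0.940/0.169)(1 − 1.695×0.7710/(0.169×36.02))] = 1.297 × ln(4.368) = 1.912 d.
D_c = (0.169/0.940) × 36.02 × e^(−0.169×1.912) = 0.1798 × 36.02 × 0.7239 = 4.687 mg/L.
Minimum DO = 8.13 − 4.687 = 3.443 mg/L.

t_c ≈ 1.91 d; minimum DO ≈ 3.44 mg/L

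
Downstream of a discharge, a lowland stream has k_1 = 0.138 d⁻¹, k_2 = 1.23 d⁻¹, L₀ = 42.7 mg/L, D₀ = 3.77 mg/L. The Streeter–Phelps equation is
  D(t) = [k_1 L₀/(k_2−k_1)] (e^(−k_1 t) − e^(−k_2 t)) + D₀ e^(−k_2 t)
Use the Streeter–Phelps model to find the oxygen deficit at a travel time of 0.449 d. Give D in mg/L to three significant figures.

k_1 L₀/(k_2−k_1) = 0.138×42.7/(1.23−0.138) = 5.893/1.092 = 5.396 mg/L.
e^(−k_1 t) = e^(−0.138×0.4490) = 0.9399; e^(−k_2 t) = e^(−1.23×0.4490) = 0.5756.
D = 5.396 × (0.9399 − 0.5756) + 3.77 × 0.5756 = 1.966 + 2.170 = 4.136 mg/L.

D ≈ 4.14 mg/L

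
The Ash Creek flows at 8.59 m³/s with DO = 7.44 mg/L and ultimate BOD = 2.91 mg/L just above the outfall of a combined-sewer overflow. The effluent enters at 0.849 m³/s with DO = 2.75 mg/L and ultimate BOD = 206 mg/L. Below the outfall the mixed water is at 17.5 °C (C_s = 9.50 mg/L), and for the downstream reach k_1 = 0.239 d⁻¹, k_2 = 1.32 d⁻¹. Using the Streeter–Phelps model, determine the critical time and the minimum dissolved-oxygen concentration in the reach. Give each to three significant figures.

Mixed DO = (8.59×7.44 + 0.849×2.75)/(8.59+0.849) = 66.24/9.439 = 7.018 mg/L.
Mixed L₀ = (8.59×2.91 + 0.849×206)/(9.439) = 199.9/9.439 = 21.18 mg/L.
Initial deficit D₀ = C_s − DO₀ = 9.50 − 7.018 = 2.482 mg/L.
t_c = (1/1.081) ln[(1.32/0.239)(1 − 2.482×1.081/(0.239×21.18))] = 0.9251 × ln(2.595) = 0.8823 d.
D_c = (0.239/1.32) × 21.18 × e^(−0.239×0.8823) = 0.1811 × 21.18 × 0.8099 = 3.105 mg/L.
Minimum DO = 9.50 − 3.105 = 6.395 mg/L.

t_c ≈ 0.882 d; minimum DO ≈ 6.39 mg/L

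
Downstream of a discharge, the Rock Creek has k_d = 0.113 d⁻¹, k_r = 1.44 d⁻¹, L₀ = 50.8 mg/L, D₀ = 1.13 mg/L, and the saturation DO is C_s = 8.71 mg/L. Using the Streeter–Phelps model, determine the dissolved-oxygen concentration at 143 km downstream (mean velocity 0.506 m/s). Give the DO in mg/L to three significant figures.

DO ≈ 5.75 mg/L

Travel time t = x/v = 143 km / (0.506 m/s) = 143000 m / 0.506 m/s = 282600 s = 3.271 d.
k_d L₀/(k_r−k_d) = 0.113×50.8/(1.44−0.113) = 5.740/1.327 = 4.326 mg/L.
e^(−k_d t) = e^(−0.113×3.271) = 0.6910; e^(−k_r t) = e^(−1.44×3.271) = 0.009003.
D = 4.326 × (0.6910 − 0.009003) + 1.13 × 0.009003 = 2.950 + 0.01017 = 2.960 mg/L.
DO = C_s − D = 8.71 − 2.960 = 5.750 mg/L.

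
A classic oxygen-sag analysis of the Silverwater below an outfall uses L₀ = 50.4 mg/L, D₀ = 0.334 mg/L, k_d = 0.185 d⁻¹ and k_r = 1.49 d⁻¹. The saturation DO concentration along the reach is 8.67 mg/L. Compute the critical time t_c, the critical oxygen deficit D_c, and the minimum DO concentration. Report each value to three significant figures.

t_c ≈ 1.56 d; D_c ≈ 4.69 mg/L; min DO ≈ 3.98 mg/L

With k_r/k_d = 8.054 and 1 − D₀(k_r−k_d)/(k_d L₀) = 0.9533,
t_c = ln(8.054 × 0.9533) / (1.49 − 0.185) = ln(7.678) / 1.305 = 2.038/1.305 = 1.562 d.
L(t_c) = L₀ e^(−k_d t_c) = 50.4 × 0.7490 = 37.75 mg/L, and at the critical point k_r D_c = k_d L, so D_c = (0.185/1.49) × 37.75 = 4.687 mg/L.
Minimum DO = C_s − D_c = 8.67 − 4.687 = 3.983 mg/L.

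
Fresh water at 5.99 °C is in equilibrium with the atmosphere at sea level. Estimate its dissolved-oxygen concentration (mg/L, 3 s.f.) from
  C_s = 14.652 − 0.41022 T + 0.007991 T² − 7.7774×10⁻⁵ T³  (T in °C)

C_s ≈ 12.5 mg/L

C_s = 14.652 − 0.41022×5.99 + 0.007991×5.99² − 7.7774×10⁻⁵×5.99³ = 12.46 mg/L.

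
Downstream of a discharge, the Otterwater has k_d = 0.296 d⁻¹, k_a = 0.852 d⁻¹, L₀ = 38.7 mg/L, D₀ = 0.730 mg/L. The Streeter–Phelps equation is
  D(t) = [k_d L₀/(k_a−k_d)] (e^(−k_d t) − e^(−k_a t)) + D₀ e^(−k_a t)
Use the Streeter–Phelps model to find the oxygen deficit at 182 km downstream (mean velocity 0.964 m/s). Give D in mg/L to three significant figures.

Travel time t = x/v = 182 km / (0.964 m/s) = 182000 m / 0.964 m/s = 188800 s = 2.185 d.
k_d L₀/(k_a−k_d) = 0.296×38.7/(0.852−0.296) = 11.46/0.5560 = 20.60 mg/L.
e^(−k_d t) = e^(−0.296×2.185) = 0.5237; e^(−k_a t) = e^(−0.852×2.185) = 0.1554.
D = 20.60 × (0.5237 − 0.1554) + 0.730 × 0.1554 = 7.588 + 0.1134 = 7.702 mg/L.

D ≈ 7.70 mg/L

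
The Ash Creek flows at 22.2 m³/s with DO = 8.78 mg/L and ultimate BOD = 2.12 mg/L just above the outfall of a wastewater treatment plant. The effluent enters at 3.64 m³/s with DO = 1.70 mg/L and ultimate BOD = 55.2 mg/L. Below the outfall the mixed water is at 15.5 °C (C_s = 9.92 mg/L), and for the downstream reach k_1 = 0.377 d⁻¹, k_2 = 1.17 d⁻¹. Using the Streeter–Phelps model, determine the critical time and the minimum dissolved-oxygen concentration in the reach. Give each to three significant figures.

Mixed DO = (22.2×8.78 + 3.64×1.70)/(22.2+3.64) = 201.1/25.84 = 7.783 mg/L.
Mixed L₀ = (22.2×2.12 + 3.64×55.2)/(25.84) = 248.0/25.84 = 9.597 mg/L.
Initial deficit D₀ = C_s − DO₀ = 9.92 − 7.783 = 2.137 mg/L.
t_c = (1/0.7930) ln[(1.17/0.377)(1 − 2.137×0.7930/(0.377×9.597))] = 1.261 × ln(1.650) = 0.6312 d.
D_c = (0.377/1.17) × 9.597 × e^(−0.377×0.6312) = 0.3222 × 9.597 × 0.7882 = 2.438 mg/L.
Minimum DO = 9.92 − 2.438 = 7.482 mg/L.

t_c ≈ 0.631 d; minimum DO ≈ 7.48 mg/L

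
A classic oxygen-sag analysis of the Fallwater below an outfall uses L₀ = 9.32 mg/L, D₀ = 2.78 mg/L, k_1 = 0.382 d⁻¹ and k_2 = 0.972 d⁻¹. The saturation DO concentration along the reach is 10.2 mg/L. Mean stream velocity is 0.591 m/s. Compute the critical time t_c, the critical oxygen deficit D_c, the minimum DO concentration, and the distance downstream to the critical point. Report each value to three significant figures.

t_c ≈ 0.536 d; D_c ≈ 2.98 mg/L; min DO ≈ 7.22 mg/L; x_c ≈ 27.4 km

At the critical point dD/dt = 0, so k_1 L₀ e^(−k_1 t) = k_2 D. Substituting D(t) from the Streeter–Phelps equation and solving for t gives
t_c = ln[(k_2/k_1)(1 − D₀(k_2−k_1)/(k_1 L₀))] / (k_2−k_1).
Here k_2−k_1 = 0.5900 d⁻¹ and 1 − D₀(k_2−k_1)/(k_1 L₀) = 1 − 2.78×0.5900/(0.382×9.32) = 0.5393, so
t_c = ln(2.545 × 0.5393) / 0.5900 = 0.3165 / 0.5900 = 0.5364 d.
L(t_c) = L₀ e^(−k_1 t_c) = 9.32 × 0.8147 = 7.593 mg/L, and at the critical point k_2 D_c = k_1 L, so D_c = (0.382/0.972) × 7.593 = 2.984 mg/L.
Minimum DO = C_s − D_c = 10.2 − 2.984 = 7.216 mg/L.
x_c = v t_c = 0.591 m/s × 0.5364 d × 86400 s/d = 27390 m ≈ 27.4 km.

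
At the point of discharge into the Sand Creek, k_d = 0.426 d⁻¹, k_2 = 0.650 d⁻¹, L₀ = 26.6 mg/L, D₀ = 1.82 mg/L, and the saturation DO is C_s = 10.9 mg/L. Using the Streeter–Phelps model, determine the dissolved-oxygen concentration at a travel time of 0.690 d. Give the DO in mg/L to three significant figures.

DO ≈ 4.34 mg/L

k_d L₀/(k_2−k_d) = 0.426×26.6/(0.650−0.426) = 11.33/0.2240 = 50.59 mg/L.
e^(−k_d t) = e^(−0.426×0.6900) = 0.7453; e^(−k_2 t) = e^(−0.650×0.6900) = 0.6386.
D = 50.59 × (0.7453 − 0.6386) + 1.82 × 0.6386 = 5.400 + 1.162 = 6.562 mg/L.
DO = C_s − D = 10.9 − 6.562 = 4.338 mg/L.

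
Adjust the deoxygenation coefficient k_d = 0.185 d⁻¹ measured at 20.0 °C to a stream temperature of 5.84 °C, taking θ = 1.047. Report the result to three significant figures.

k_d ≈ 0.0965 d⁻¹

k_d(T₂) = k_d(T₁) · θ^(T₂−T₁) = 0.185 × 1.047^(5.84−20.0)
= 0.185 × 1.047^-14.2 = 0.185 × 0.5219 = 0.09654 d⁻¹.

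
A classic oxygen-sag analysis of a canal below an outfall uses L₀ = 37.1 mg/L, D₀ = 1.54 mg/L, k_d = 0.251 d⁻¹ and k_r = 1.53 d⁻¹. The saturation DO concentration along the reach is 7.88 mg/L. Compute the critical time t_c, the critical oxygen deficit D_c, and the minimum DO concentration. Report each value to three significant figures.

t_c ≈ 1.23 d; D_c ≈ 4.47 mg/L; min DO ≈ 3.41 mg/L

At the critical point dD/dt = 0, so k_d L₀ e^(−k_d t) = k_r D. Substituting D(t) from the Streeter–Phelps equation and solving for t gives
t_c = ln[(k_r/k_d)(1 − D₀(k_r−k_d)/(k_d L₀))] / (k_r−k_d).
Here k_r−k_d = 1.279 d⁻¹ and 1 − D₀(k_r−k_d)/(k_d L₀) = 1 − 1.54×1.279/(0.251×37.1) = 0.7885, so
t_c = ln(6.096 × 0.7885) / 1.279 = 1.570 / 1.279 = 1.227 d.
D_c = (k_d/k_r) L₀ e^(−k_d t_c) = (0.251/1.53) × 37.1 × e^(−0.251×1.227) = 0.1641 × 37.1 × 0.7348 = 4.473 mg/L.
Minimum DO = C_s − D_c = 7.88 − 4.473 = 3.407 mg/L.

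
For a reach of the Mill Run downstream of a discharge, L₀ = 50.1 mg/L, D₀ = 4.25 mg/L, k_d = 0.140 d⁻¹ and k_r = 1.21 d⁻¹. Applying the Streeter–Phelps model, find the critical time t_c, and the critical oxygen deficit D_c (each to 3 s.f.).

t_c ≈ 1.04 d; D_c ≈ 5.01 mg/L

t_c = [1/(k_r−k_d)] ln[(k_r/k_d)(1 − D₀(k_r−k_d)/(k_d L₀))]
= [1/(1.21−0.140)] ln[(1.21/0.140)(1 − 4.25×1.070/(0.140×50.1))]
= (1/1.070) ln[8.643 × 0.3517] = 0.9346 × ln(3.039) = 0.9346 × 1.112 = 1.039 d.
D_c = (k_d/k_r) L₀ e^(−k_d t_c) = (0.140/1.21) × 50.1 × e^(−0.140×1.039) = 0.1157 × 50.1 × 0.8646 = 5.012 mg/L.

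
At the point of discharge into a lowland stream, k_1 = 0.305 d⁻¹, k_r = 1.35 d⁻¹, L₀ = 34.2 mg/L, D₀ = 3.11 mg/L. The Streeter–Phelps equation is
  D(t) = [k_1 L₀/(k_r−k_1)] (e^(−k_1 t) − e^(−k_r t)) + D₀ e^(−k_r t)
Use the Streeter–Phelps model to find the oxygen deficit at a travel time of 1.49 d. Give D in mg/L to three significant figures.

k_1 L₀/(k_r−k_1) = 0.305×34.2/(1.35−0.305) = 10.43/1.045 = 9.982 mg/L.
e^(−k_1 t) = e^(−0.305×1.490) = 0.6348; e^(−k_r t) = e^(−1.35×1.490) = 0.1338.
D = 9.982 × (0.6348 − 0.1338) + 3.11 × 0.1338 = 5.001 + 0.4161 = 5.417 mg/L.

D ≈ 5.42 mg/L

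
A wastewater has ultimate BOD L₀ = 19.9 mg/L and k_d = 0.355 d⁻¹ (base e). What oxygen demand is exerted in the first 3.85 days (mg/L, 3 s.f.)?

y_t = L₀(1 − e^(−k_d t)) = 19.9 × (1 − e^(−0.355×3.85))
= 19.9 × (1 − 0.2549) = 19.9 × 0.7451 = 14.83 mg/L.

y ≈ 14.8 mg/L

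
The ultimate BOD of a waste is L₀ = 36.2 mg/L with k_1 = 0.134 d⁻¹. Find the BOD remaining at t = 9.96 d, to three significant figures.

L ≈ 9.53 mg/L

L_t = L₀ e^(−k_1 t) = 36.2 × e^(−0.134×9.96) = 36.2 × 0.2633 = 9.530 mg/L.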